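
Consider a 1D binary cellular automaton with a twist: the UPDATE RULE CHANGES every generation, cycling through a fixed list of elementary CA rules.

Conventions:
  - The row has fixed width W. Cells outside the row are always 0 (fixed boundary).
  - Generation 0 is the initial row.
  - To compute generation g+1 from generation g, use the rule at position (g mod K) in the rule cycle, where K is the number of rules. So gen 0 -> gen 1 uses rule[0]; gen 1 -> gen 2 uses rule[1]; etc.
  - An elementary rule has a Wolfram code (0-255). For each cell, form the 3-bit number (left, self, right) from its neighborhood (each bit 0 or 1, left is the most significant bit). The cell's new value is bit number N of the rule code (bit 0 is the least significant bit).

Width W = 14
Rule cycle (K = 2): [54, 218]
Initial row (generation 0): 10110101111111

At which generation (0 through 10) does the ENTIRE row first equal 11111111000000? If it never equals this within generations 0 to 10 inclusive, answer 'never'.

Answer: 2

Derivation:
Gen 0: 10110101111111
Gen 1 (rule 54): 11001110000000
Gen 2 (rule 218): 11111111000000
Gen 3 (rule 54): 00000000100000
Gen 4 (rule 218): 00000001010000
Gen 5 (rule 54): 00000011111000
Gen 6 (rule 218): 00000111111100
Gen 7 (rule 54): 00001000000010
Gen 8 (rule 218): 00010100000101
Gen 9 (rule 54): 00111110001111
Gen 10 (rule 218): 01111111011111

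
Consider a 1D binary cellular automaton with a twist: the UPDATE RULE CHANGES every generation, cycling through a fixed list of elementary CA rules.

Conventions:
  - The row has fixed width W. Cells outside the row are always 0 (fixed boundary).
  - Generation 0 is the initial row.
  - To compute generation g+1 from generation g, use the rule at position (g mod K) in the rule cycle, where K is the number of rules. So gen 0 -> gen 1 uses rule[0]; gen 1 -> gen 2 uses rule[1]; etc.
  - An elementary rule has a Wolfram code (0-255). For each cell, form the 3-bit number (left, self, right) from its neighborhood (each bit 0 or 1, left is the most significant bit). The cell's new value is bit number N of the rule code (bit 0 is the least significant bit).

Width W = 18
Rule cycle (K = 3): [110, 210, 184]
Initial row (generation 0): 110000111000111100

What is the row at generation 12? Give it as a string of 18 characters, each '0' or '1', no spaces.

Answer: 011101000111011101

Derivation:
Gen 0: 110000111000111100
Gen 1 (rule 110): 110001101001100100
Gen 2 (rule 210): 011010100110111010
Gen 3 (rule 184): 010101010101110101
Gen 4 (rule 110): 111111111111011111
Gen 5 (rule 210): 011111111111001111
Gen 6 (rule 184): 011111111110101110
Gen 7 (rule 110): 110000000011111010
Gen 8 (rule 210): 011000000101111001
Gen 9 (rule 184): 010100000011110100
Gen 10 (rule 110): 111100000110011100
Gen 11 (rule 210): 011110001011101110
Gen 12 (rule 184): 011101000111011101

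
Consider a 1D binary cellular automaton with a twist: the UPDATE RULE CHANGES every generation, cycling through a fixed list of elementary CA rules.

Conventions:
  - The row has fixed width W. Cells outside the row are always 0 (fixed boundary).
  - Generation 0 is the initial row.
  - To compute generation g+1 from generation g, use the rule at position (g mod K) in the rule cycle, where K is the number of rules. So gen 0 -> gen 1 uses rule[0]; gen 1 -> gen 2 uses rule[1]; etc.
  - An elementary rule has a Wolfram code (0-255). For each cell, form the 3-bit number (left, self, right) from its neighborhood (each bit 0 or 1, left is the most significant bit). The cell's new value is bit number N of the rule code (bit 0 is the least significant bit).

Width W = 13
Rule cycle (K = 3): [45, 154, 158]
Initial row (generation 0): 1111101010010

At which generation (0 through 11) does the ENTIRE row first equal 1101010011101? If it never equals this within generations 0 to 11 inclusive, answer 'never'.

Answer: 9

Derivation:
Gen 0: 1111101010010
Gen 1 (rule 45): 1000011110010
Gen 2 (rule 154): 0100111101101
Gen 3 (rule 158): 1111111001001
Gen 4 (rule 45): 1000000001001
Gen 5 (rule 154): 0100000010110
Gen 6 (rule 158): 1110000110101
Gen 7 (rule 45): 1000110101111
Gen 8 (rule 154): 0101100001110
Gen 9 (rule 158): 1101010011101
Gen 10 (rule 45): 1011110010011
Gen 11 (rule 154): 0011101101110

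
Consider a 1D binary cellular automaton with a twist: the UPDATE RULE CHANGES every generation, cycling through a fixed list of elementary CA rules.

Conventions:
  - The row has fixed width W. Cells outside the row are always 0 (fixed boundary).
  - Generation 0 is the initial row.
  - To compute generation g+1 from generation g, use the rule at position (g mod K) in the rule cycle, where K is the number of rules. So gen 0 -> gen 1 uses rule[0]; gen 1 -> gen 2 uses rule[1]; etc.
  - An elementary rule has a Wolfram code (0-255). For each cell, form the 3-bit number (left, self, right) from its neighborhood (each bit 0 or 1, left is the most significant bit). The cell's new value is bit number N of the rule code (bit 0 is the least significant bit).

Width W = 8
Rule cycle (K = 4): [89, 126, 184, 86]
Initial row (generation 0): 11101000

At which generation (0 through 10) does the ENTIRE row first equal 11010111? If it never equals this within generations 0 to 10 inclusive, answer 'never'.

Gen 0: 11101000
Gen 1 (rule 89): 10100111
Gen 2 (rule 126): 11111101
Gen 3 (rule 184): 11111010
Gen 4 (rule 86): 00001011
Gen 5 (rule 89): 11100011
Gen 6 (rule 126): 10110111
Gen 7 (rule 184): 01101110
Gen 8 (rule 86): 10100011
Gen 9 (rule 89): 00011011
Gen 10 (rule 126): 00111111

Answer: never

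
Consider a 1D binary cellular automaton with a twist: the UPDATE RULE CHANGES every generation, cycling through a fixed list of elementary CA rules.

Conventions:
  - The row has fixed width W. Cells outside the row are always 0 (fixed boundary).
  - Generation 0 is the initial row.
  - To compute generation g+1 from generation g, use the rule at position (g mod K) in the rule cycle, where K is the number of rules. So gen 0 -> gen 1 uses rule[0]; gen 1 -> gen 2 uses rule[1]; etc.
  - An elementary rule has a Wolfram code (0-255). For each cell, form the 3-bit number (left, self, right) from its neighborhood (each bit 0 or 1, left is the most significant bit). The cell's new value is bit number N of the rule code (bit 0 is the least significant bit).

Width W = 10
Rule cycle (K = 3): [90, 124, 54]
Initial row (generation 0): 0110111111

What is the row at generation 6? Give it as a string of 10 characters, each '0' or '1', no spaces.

Gen 0: 0110111111
Gen 1 (rule 90): 1110100001
Gen 2 (rule 124): 1011110001
Gen 3 (rule 54): 1100001011
Gen 4 (rule 90): 1110010011
Gen 5 (rule 124): 1011011011
Gen 6 (rule 54): 1100100100

Answer: 1100100100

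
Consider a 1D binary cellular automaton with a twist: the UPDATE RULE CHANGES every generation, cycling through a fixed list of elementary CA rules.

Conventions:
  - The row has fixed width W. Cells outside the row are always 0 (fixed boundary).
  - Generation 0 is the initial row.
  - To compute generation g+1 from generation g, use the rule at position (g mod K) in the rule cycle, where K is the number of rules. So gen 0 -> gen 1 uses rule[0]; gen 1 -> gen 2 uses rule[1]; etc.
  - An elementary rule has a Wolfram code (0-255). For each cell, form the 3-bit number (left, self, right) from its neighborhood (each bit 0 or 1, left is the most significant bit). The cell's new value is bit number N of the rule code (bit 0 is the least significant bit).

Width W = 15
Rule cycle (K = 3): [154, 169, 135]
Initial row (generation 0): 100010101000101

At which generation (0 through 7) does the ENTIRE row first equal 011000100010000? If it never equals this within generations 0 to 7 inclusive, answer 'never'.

Gen 0: 100010101000101
Gen 1 (rule 154): 010100000101000
Gen 2 (rule 169): 001001110010011
Gen 3 (rule 135): 111010100110100
Gen 4 (rule 154): 110000011100010
Gen 5 (rule 169): 100111011001000
Gen 6 (rule 135): 101010000011011
Gen 7 (rule 154): 000001000110010

Answer: never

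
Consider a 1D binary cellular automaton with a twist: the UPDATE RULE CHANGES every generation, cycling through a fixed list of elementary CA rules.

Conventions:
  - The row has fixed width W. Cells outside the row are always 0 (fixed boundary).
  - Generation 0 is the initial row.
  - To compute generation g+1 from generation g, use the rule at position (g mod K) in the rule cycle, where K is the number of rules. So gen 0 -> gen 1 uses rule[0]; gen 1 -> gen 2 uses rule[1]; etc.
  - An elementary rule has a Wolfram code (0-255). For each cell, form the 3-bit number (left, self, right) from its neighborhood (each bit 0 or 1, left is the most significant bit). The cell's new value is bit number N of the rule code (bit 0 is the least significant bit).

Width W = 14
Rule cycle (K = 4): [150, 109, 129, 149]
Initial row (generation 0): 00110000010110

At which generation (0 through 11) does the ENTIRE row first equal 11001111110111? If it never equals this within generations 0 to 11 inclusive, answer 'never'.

Gen 0: 00110000010110
Gen 1 (rule 150): 01001000110001
Gen 2 (rule 109): 01001010110101
Gen 3 (rule 129): 00000000000000
Gen 4 (rule 149): 11111111111111
Gen 5 (rule 150): 01111111111110
Gen 6 (rule 109): 01000000000010
Gen 7 (rule 129): 00011111111000
Gen 8 (rule 149): 11001111110111
Gen 9 (rule 150): 00110111100010
Gen 10 (rule 109): 10111100101010
Gen 11 (rule 129): 00011000000000

Answer: 8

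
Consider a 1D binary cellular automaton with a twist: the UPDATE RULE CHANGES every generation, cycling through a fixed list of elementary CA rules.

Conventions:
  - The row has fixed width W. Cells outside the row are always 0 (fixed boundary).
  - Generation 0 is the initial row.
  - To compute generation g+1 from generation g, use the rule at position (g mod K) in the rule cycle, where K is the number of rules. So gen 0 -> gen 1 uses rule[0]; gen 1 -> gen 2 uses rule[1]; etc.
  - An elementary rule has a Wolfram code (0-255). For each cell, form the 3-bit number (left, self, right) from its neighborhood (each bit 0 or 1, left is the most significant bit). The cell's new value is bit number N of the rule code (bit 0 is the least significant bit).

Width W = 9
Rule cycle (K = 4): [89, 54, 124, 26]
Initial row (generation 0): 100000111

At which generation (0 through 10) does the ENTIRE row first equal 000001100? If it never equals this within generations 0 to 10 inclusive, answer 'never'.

Gen 0: 100000111
Gen 1 (rule 89): 011110101
Gen 2 (rule 54): 100001111
Gen 3 (rule 124): 110001001
Gen 4 (rule 26): 101010110
Gen 5 (rule 89): 000000111
Gen 6 (rule 54): 000001000
Gen 7 (rule 124): 000001100
Gen 8 (rule 26): 000011010
Gen 9 (rule 89): 111011001
Gen 10 (rule 54): 000100111

Answer: 7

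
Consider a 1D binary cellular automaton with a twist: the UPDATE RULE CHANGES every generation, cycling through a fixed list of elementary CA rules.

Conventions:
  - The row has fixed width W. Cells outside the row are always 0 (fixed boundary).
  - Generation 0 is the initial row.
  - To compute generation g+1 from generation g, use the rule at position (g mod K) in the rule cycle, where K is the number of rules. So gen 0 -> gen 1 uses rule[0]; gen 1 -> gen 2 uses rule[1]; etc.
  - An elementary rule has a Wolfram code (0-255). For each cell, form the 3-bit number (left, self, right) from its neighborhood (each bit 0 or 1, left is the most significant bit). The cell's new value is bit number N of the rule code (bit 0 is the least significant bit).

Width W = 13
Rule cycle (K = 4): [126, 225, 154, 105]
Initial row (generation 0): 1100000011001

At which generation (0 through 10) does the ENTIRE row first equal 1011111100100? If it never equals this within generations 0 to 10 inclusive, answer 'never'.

Gen 0: 1100000011001
Gen 1 (rule 126): 1110000111111
Gen 2 (rule 225): 0110110011111
Gen 3 (rule 154): 1100101111110
Gen 4 (rule 105): 1100011000010
Gen 5 (rule 126): 1110111100111
Gen 6 (rule 225): 0111011100011
Gen 7 (rule 154): 1110011010110
Gen 8 (rule 105): 1010011101110
Gen 9 (rule 126): 1111110111011
Gen 10 (rule 225): 0111111011101

Answer: never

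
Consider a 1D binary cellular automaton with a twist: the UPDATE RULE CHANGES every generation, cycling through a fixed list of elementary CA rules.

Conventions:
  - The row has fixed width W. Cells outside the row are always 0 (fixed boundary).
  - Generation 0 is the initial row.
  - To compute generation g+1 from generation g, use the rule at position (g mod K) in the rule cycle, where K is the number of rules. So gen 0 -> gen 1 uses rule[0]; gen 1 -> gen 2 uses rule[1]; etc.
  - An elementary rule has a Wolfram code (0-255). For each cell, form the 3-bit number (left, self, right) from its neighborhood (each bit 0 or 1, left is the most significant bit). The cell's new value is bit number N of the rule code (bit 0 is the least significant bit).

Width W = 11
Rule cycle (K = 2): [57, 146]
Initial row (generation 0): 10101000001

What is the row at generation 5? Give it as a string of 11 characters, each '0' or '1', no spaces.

Answer: 01101111111

Derivation:
Gen 0: 10101000001
Gen 1 (rule 57): 01010111100
Gen 2 (rule 146): 10000011010
Gen 3 (rule 57): 01111010101
Gen 4 (rule 146): 10110000000
Gen 5 (rule 57): 01101111111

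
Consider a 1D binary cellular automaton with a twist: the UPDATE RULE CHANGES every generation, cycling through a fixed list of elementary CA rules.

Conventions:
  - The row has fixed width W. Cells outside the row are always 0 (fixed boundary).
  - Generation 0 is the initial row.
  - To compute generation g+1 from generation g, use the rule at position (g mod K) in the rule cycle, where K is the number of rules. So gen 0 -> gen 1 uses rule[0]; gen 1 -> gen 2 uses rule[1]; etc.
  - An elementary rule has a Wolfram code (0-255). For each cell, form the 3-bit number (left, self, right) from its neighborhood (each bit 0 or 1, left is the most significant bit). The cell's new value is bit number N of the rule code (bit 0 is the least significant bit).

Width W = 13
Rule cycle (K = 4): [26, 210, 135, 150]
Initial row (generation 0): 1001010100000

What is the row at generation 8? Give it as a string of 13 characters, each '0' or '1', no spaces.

Answer: 0101011010001

Derivation:
Gen 0: 1001010100000
Gen 1 (rule 26): 0110000010000
Gen 2 (rule 210): 1011000101000
Gen 3 (rule 135): 1000011101011
Gen 4 (rule 150): 1100101001000
Gen 5 (rule 26): 1011000110100
Gen 6 (rule 210): 0001101010010
Gen 7 (rule 135): 1110001010110
Gen 8 (rule 150): 0101011010001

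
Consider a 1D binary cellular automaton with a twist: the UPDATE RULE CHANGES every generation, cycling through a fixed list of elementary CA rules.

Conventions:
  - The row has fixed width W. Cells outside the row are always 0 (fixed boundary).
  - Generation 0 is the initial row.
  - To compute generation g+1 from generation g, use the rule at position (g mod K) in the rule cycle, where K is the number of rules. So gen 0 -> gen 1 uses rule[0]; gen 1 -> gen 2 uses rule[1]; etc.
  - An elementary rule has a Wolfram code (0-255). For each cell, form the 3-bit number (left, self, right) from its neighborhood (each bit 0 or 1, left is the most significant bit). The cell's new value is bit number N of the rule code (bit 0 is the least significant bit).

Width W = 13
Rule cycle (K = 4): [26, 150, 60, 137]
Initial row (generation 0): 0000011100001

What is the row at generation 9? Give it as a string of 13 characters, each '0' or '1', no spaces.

Gen 0: 0000011100001
Gen 1 (rule 26): 0000110010010
Gen 2 (rule 150): 0001001111111
Gen 3 (rule 60): 0001101000000
Gen 4 (rule 137): 1101000011111
Gen 5 (rule 26): 1000100110000
Gen 6 (rule 150): 1101111001000
Gen 7 (rule 60): 1011000101100
Gen 8 (rule 137): 0010010001001
Gen 9 (rule 26): 0101101010110

Answer: 0101101010110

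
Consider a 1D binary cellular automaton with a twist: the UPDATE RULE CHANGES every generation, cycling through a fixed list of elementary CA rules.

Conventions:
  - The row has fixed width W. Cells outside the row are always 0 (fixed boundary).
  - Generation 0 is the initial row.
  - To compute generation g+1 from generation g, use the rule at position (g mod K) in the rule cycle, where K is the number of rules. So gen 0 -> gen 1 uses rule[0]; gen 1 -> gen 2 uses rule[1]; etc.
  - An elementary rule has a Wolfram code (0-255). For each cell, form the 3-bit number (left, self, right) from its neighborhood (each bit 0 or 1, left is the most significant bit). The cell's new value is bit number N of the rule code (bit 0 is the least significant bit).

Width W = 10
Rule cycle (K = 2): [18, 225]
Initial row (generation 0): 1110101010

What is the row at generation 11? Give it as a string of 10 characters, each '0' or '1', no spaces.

Answer: 0000110010

Derivation:
Gen 0: 1110101010
Gen 1 (rule 18): 0000000001
Gen 2 (rule 225): 1111111100
Gen 3 (rule 18): 0000000010
Gen 4 (rule 225): 1111111000
Gen 5 (rule 18): 0000000100
Gen 6 (rule 225): 1111110001
Gen 7 (rule 18): 0000001010
Gen 8 (rule 225): 1111100100
Gen 9 (rule 18): 0000011010
Gen 10 (rule 225): 1111001100
Gen 11 (rule 18): 0000110010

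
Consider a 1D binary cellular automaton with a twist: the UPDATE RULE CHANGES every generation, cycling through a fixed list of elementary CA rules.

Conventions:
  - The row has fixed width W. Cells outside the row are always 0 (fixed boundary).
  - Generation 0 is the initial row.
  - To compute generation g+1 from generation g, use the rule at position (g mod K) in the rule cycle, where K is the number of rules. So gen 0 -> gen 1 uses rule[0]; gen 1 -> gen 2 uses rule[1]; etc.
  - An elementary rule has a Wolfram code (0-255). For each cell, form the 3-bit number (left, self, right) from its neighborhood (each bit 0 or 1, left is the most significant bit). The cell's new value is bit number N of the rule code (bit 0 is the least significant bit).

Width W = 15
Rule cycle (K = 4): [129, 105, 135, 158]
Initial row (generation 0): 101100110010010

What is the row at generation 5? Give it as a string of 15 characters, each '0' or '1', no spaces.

Answer: 011111111111000

Derivation:
Gen 0: 101100110010010
Gen 1 (rule 129): 000000000000000
Gen 2 (rule 105): 111111111111111
Gen 3 (rule 135): 011111111111110
Gen 4 (rule 158): 111111111111101
Gen 5 (rule 129): 011111111111000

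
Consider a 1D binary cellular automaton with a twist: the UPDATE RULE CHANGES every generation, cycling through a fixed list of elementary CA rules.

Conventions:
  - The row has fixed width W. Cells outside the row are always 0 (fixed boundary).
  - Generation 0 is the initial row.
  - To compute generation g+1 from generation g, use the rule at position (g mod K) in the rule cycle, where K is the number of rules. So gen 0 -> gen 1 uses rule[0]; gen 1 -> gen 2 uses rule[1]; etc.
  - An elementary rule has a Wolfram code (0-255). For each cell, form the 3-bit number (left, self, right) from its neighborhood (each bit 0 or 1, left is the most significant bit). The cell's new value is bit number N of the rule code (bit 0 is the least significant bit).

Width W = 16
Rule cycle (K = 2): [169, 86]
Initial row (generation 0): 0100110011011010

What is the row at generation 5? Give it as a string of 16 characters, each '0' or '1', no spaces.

Answer: 0000000100001100

Derivation:
Gen 0: 0100110011011010
Gen 1 (rule 169): 0000100010110100
Gen 2 (rule 86): 0001110110010110
Gen 3 (rule 169): 1101101100001100
Gen 4 (rule 86): 0100100110010110
Gen 5 (rule 169): 0000000100001100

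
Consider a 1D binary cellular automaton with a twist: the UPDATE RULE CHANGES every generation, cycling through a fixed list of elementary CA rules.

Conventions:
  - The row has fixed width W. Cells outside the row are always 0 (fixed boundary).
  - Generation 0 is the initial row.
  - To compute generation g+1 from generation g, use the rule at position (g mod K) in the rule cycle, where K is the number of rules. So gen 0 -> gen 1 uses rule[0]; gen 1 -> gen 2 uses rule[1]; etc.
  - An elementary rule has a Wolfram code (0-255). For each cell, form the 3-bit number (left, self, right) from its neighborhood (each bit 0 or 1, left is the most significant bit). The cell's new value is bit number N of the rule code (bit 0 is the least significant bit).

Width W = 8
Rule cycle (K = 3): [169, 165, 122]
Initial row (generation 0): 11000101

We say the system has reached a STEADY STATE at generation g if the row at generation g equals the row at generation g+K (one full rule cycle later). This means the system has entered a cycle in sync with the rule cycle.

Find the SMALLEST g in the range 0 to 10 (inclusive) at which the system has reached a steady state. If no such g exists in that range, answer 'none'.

Answer: none

Derivation:
Gen 0: 11000101
Gen 1 (rule 169): 10010010
Gen 2 (rule 165): 10010010
Gen 3 (rule 122): 01101101
Gen 4 (rule 169): 01011010
Gen 5 (rule 165): 01100110
Gen 6 (rule 122): 11111111
Gen 7 (rule 169): 11111110
Gen 8 (rule 165): 01111100
Gen 9 (rule 122): 11000110
Gen 10 (rule 169): 10010100
Gen 11 (rule 165): 10011101
Gen 12 (rule 122): 01110110
Gen 13 (rule 169): 01101100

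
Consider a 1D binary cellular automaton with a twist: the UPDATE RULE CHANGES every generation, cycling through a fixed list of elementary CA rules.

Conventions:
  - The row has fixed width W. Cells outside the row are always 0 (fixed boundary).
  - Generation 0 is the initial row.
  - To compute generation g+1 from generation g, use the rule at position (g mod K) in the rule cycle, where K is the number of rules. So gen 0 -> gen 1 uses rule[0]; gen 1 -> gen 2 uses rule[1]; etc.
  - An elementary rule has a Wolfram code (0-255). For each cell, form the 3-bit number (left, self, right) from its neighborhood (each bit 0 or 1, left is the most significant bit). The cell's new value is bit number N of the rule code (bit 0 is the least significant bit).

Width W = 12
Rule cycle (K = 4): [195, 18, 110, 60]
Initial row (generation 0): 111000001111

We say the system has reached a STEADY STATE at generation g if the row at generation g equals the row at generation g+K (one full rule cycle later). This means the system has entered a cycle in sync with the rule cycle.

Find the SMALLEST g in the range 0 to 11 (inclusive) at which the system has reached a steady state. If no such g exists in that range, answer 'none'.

Gen 0: 111000001111
Gen 1 (rule 195): 011011110111
Gen 2 (rule 18): 100000000000
Gen 3 (rule 110): 100000000000
Gen 4 (rule 60): 110000000000
Gen 5 (rule 195): 010111111111
Gen 6 (rule 18): 100000000000
Gen 7 (rule 110): 100000000000
Gen 8 (rule 60): 110000000000
Gen 9 (rule 195): 010111111111
Gen 10 (rule 18): 100000000000
Gen 11 (rule 110): 100000000000
Gen 12 (rule 60): 110000000000
Gen 13 (rule 195): 010111111111
Gen 14 (rule 18): 100000000000
Gen 15 (rule 110): 100000000000

Answer: 2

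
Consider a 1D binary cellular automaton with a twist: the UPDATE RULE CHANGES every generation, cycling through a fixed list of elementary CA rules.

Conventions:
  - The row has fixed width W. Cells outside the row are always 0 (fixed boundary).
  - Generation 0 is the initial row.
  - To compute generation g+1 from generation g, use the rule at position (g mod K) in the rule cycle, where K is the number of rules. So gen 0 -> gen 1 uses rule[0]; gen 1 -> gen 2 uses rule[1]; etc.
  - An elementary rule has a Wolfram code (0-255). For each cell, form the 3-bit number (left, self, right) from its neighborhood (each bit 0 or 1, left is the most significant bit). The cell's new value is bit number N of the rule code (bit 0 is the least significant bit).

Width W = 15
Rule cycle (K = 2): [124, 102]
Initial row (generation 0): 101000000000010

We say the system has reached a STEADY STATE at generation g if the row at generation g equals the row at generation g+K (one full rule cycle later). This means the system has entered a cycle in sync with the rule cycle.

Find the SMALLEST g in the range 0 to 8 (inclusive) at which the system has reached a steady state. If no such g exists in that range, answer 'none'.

Answer: none

Derivation:
Gen 0: 101000000000010
Gen 1 (rule 124): 111100000000011
Gen 2 (rule 102): 000100000000101
Gen 3 (rule 124): 000110000000111
Gen 4 (rule 102): 001010000001001
Gen 5 (rule 124): 001111000001101
Gen 6 (rule 102): 010001000010111
Gen 7 (rule 124): 011001100011101
Gen 8 (rule 102): 101010100100111
Gen 9 (rule 124): 111111110110101
Gen 10 (rule 102): 000000011011111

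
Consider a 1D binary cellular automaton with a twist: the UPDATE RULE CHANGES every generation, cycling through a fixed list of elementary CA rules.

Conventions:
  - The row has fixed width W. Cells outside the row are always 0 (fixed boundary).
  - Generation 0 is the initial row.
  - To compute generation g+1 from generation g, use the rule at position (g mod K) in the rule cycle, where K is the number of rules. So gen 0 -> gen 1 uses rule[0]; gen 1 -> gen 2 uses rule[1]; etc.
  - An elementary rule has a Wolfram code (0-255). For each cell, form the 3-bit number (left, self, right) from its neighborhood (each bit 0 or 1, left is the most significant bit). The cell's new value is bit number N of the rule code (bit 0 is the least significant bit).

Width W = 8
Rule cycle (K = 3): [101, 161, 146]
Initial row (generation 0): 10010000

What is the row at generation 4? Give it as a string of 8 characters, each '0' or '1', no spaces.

Gen 0: 10010000
Gen 1 (rule 101): 10010111
Gen 2 (rule 161): 00001010
Gen 3 (rule 146): 00010001
Gen 4 (rule 101): 11010101

Answer: 11010101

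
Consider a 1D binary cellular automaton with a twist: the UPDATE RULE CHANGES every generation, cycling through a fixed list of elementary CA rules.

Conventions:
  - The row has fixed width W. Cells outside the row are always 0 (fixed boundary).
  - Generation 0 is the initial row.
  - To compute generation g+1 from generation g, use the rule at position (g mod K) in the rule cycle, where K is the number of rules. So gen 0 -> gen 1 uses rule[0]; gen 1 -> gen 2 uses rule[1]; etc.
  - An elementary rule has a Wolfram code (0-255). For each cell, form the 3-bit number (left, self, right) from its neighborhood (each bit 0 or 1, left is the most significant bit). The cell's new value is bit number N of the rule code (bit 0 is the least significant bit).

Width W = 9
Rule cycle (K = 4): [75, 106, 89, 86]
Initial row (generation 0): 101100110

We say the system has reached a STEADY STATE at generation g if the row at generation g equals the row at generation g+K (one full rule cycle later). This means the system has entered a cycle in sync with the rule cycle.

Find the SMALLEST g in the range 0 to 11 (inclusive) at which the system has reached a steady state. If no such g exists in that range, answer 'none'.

Answer: none

Derivation:
Gen 0: 101100110
Gen 1 (rule 75): 001101110
Gen 2 (rule 106): 011111010
Gen 3 (rule 89): 010001001
Gen 4 (rule 86): 111011111
Gen 5 (rule 75): 101010001
Gen 6 (rule 106): 010100010
Gen 7 (rule 89): 000011001
Gen 8 (rule 86): 000101111
Gen 9 (rule 75): 111001001
Gen 10 (rule 106): 101010010
Gen 11 (rule 89): 000001001
Gen 12 (rule 86): 000011111
Gen 13 (rule 75): 111110001
Gen 14 (rule 106): 100010010
Gen 15 (rule 89): 011001001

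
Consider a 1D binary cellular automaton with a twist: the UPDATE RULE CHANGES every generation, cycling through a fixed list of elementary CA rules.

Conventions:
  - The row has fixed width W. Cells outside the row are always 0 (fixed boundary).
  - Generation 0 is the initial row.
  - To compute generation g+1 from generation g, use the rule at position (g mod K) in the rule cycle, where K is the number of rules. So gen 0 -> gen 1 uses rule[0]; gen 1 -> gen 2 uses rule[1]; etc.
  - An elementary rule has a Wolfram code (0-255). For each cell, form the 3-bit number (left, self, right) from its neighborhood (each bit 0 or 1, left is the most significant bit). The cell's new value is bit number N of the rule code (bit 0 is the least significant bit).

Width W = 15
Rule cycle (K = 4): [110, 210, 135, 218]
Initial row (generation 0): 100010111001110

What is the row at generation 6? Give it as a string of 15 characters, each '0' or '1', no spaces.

Answer: 010011110010111

Derivation:
Gen 0: 100010111001110
Gen 1 (rule 110): 100111101011010
Gen 2 (rule 210): 011011100001001
Gen 3 (rule 135): 100001001111011
Gen 4 (rule 218): 010010111111011
Gen 5 (rule 110): 110111100001111
Gen 6 (rule 210): 010011110010111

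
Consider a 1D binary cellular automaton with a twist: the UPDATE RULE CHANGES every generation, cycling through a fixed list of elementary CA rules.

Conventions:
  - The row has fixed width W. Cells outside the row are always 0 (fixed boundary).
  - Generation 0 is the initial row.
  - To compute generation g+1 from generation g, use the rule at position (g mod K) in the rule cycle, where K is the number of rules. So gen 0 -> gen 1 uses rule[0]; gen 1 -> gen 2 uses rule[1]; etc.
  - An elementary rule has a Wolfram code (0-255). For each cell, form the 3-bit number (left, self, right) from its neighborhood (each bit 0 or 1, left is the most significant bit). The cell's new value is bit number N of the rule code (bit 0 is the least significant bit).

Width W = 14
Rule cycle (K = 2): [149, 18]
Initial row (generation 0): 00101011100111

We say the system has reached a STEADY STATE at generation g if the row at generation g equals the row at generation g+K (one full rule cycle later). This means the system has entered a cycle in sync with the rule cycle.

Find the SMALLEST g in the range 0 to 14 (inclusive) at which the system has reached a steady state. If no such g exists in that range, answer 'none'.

Gen 0: 00101011100111
Gen 1 (rule 149): 10101001010010
Gen 2 (rule 18): 00000110001101
Gen 3 (rule 149): 11110001100001
Gen 4 (rule 18): 00001010010010
Gen 5 (rule 149): 11101011011011
Gen 6 (rule 18): 00000000000000
Gen 7 (rule 149): 11111111111111
Gen 8 (rule 18): 00000000000000
Gen 9 (rule 149): 11111111111111
Gen 10 (rule 18): 00000000000000
Gen 11 (rule 149): 11111111111111
Gen 12 (rule 18): 00000000000000
Gen 13 (rule 149): 11111111111111
Gen 14 (rule 18): 00000000000000
Gen 15 (rule 149): 11111111111111
Gen 16 (rule 18): 00000000000000

Answer: 6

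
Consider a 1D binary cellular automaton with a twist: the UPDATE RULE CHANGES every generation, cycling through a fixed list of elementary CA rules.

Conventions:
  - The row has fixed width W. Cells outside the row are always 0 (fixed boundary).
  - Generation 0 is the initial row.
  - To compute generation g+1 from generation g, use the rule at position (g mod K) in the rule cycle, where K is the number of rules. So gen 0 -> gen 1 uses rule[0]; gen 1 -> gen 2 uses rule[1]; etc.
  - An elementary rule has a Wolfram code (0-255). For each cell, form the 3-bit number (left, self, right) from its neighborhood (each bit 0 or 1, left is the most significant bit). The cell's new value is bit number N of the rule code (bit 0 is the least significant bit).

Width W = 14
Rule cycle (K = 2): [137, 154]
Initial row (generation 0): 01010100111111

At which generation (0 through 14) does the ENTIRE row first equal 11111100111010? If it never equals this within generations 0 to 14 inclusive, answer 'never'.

Answer: 12

Derivation:
Gen 0: 01010100111111
Gen 1 (rule 137): 00000000111110
Gen 2 (rule 154): 00000001111101
Gen 3 (rule 137): 11111101111000
Gen 4 (rule 154): 11111001110100
Gen 5 (rule 137): 11110001100001
Gen 6 (rule 154): 11101011010010
Gen 7 (rule 137): 11000010000000
Gen 8 (rule 154): 10100101000000
Gen 9 (rule 137): 00000000011111
Gen 10 (rule 154): 00000000111110
Gen 11 (rule 137): 11111110111100
Gen 12 (rule 154): 11111100111010
Gen 13 (rule 137): 11111000110000
Gen 14 (rule 154): 11110101101000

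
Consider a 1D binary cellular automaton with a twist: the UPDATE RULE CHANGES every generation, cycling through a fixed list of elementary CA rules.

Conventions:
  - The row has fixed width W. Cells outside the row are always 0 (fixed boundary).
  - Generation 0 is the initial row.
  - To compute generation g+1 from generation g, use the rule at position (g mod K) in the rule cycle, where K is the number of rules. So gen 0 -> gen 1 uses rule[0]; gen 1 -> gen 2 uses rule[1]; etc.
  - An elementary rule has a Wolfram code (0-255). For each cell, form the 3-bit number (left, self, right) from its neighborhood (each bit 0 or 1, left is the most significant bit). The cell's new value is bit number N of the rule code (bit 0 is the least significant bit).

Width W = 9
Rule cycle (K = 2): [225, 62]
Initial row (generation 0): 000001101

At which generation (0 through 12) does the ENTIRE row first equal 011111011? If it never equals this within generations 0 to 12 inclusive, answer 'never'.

Answer: 8

Derivation:
Gen 0: 000001101
Gen 1 (rule 225): 111100110
Gen 2 (rule 62): 100011101
Gen 3 (rule 225): 001001110
Gen 4 (rule 62): 011111001
Gen 5 (rule 225): 001111000
Gen 6 (rule 62): 011000100
Gen 7 (rule 225): 001010001
Gen 8 (rule 62): 011111011
Gen 9 (rule 225): 001111101
Gen 10 (rule 62): 011000011
Gen 11 (rule 225): 001011001
Gen 12 (rule 62): 011110111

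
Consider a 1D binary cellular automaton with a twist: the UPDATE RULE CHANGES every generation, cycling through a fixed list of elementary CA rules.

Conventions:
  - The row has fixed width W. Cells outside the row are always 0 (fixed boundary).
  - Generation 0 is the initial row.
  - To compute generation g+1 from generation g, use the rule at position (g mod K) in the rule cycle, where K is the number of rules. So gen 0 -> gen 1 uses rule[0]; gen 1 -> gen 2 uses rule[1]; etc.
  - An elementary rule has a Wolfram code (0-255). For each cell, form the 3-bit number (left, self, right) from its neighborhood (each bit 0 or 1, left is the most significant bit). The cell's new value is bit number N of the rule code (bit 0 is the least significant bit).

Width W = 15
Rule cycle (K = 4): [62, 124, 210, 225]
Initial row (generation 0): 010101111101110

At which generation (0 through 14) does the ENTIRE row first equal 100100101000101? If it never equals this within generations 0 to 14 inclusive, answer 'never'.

Gen 0: 010101111101110
Gen 1 (rule 62): 111111000011001
Gen 2 (rule 124): 100001100011101
Gen 3 (rule 210): 010010110101100
Gen 4 (rule 225): 000001011010101
Gen 5 (rule 62): 000011110111111
Gen 6 (rule 124): 000010011100001
Gen 7 (rule 210): 000101101110010
Gen 8 (rule 225): 110010110110000
Gen 9 (rule 62): 101111101101000
Gen 10 (rule 124): 111000111111100
Gen 11 (rule 210): 011101011111110
Gen 12 (rule 225): 001110101111110
Gen 13 (rule 62): 011001111000001
Gen 14 (rule 124): 011101001100001

Answer: never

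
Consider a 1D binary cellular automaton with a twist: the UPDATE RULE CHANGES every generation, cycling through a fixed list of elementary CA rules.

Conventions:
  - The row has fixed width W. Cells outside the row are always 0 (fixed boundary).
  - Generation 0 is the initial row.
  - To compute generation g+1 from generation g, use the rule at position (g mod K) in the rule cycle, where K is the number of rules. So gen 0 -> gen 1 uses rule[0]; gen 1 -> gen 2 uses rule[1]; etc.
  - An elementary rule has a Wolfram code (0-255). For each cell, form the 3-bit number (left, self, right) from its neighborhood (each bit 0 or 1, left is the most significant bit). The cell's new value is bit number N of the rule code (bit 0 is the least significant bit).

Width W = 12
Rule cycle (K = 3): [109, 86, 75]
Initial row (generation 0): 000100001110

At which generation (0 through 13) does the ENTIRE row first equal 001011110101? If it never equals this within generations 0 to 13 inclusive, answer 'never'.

Answer: 11

Derivation:
Gen 0: 000100001110
Gen 1 (rule 109): 110101101010
Gen 2 (rule 86): 010100101011
Gen 3 (rule 75): 100001000011
Gen 4 (rule 109): 101101011011
Gen 5 (rule 86): 100101001001
Gen 6 (rule 75): 001000010010
Gen 7 (rule 109): 101011010010
Gen 8 (rule 86): 101001011111
Gen 9 (rule 75): 000010010001
Gen 10 (rule 109): 111010010101
Gen 11 (rule 86): 001011110101
Gen 12 (rule 75): 110010010000
Gen 13 (rule 109): 110010010111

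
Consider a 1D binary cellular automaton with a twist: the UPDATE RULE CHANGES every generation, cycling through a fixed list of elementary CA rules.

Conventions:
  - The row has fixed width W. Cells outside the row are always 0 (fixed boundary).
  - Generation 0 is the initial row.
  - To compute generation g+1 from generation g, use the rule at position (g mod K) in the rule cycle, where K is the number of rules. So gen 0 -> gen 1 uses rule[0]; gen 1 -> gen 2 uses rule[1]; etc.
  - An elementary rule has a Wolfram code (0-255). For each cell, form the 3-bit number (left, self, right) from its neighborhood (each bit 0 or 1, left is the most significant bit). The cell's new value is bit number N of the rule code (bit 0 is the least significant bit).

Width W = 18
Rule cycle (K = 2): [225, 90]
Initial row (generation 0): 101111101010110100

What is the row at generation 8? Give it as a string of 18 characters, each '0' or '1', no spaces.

Answer: 100110111111100010

Derivation:
Gen 0: 101111101010110100
Gen 1 (rule 225): 010111110101011001
Gen 2 (rule 90): 100100010000011110
Gen 3 (rule 225): 000001000111001110
Gen 4 (rule 90): 000010101101111011
Gen 5 (rule 225): 111001010110111101
Gen 6 (rule 90): 101110000110100100
Gen 7 (rule 225): 010110110011000001
Gen 8 (rule 90): 100110111111100010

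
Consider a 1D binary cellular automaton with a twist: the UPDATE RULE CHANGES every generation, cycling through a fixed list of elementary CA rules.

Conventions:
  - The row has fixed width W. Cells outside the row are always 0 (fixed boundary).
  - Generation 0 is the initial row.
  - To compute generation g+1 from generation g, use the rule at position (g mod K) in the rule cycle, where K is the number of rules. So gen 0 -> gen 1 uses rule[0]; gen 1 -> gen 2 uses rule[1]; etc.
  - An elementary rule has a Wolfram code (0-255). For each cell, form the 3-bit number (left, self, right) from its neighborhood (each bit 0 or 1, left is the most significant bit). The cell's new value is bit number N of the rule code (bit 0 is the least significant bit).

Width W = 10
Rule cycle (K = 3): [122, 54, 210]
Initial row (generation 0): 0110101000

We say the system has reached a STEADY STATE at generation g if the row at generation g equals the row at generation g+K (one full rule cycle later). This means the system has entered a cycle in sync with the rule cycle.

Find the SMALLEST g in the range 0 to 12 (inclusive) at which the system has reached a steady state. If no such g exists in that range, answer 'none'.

Answer: none

Derivation:
Gen 0: 0110101000
Gen 1 (rule 122): 1111010100
Gen 2 (rule 54): 0000111110
Gen 3 (rule 210): 0001011111
Gen 4 (rule 122): 0010110001
Gen 5 (rule 54): 0111001011
Gen 6 (rule 210): 1011110001
Gen 7 (rule 122): 0110011010
Gen 8 (rule 54): 1001100111
Gen 9 (rule 210): 0110111011
Gen 10 (rule 122): 1111101111
Gen 11 (rule 54): 0000010000
Gen 12 (rule 210): 0000101000
Gen 13 (rule 122): 0001010100
Gen 14 (rule 54): 0011111110
Gen 15 (rule 210): 0101111111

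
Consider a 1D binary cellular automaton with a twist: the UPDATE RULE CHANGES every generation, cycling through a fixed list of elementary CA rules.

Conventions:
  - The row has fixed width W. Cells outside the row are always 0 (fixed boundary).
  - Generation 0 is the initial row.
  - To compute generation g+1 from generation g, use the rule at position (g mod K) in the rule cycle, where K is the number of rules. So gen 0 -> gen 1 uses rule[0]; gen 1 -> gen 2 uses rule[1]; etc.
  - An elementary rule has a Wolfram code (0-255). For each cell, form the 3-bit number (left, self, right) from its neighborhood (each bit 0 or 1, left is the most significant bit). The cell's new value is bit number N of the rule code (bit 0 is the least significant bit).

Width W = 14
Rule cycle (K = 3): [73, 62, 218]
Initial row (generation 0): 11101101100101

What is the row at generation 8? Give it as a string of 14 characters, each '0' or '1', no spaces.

Answer: 10111111111011

Derivation:
Gen 0: 11101101100101
Gen 1 (rule 73): 10101101100000
Gen 2 (rule 62): 11111011010000
Gen 3 (rule 218): 11111011001000
Gen 4 (rule 73): 10001011000011
Gen 5 (rule 62): 11011110100110
Gen 6 (rule 218): 11011110011111
Gen 7 (rule 73): 11010010010001
Gen 8 (rule 62): 10111111111011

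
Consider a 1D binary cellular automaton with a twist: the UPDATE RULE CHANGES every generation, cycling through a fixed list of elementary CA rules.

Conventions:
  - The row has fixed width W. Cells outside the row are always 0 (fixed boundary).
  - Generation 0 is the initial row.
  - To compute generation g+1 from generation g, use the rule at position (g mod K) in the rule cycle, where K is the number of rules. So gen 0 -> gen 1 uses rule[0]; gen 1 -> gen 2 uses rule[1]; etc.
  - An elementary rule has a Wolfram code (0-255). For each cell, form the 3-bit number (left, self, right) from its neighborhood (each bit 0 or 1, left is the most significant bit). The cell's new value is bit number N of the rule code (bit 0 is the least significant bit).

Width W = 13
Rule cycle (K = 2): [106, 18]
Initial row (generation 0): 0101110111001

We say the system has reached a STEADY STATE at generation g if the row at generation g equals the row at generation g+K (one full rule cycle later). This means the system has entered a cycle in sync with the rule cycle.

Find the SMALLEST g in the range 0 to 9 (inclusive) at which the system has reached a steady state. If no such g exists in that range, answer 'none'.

Gen 0: 0101110111001
Gen 1 (rule 106): 1011011101010
Gen 2 (rule 18): 0000000000001
Gen 3 (rule 106): 0000000000010
Gen 4 (rule 18): 0000000000101
Gen 5 (rule 106): 0000000001010
Gen 6 (rule 18): 0000000010001
Gen 7 (rule 106): 0000000100010
Gen 8 (rule 18): 0000001010101
Gen 9 (rule 106): 0000010101010
Gen 10 (rule 18): 0000100000001
Gen 11 (rule 106): 0001000000010

Answer: none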